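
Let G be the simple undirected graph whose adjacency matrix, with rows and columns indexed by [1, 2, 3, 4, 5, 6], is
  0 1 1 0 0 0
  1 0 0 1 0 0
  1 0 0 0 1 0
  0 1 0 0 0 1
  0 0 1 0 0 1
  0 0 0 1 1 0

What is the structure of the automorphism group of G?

G is 2-regular and connected on 6 vertices, i.e. the cycle C_6. C_6 has 6 rotations and 6 reflections, so Aut(C_6) ≅ D_6 of order 12.

D_6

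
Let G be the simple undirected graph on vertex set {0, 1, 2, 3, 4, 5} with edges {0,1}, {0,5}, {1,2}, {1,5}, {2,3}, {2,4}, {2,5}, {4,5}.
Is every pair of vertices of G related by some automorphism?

No

Vertex 1 is the only vertex of degree 3, so every automorphism fixes it; G is not vertex-transitive.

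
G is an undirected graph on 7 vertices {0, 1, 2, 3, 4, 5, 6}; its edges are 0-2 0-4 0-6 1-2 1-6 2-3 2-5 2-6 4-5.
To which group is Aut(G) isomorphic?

The degree sequence is [3, 2, 5, 1, 2, 2, 3]. Checking the degree-preserving permutations of the vertex set shows that none except the identity preserves every edge, so Aut(G) is trivial.

the trivial group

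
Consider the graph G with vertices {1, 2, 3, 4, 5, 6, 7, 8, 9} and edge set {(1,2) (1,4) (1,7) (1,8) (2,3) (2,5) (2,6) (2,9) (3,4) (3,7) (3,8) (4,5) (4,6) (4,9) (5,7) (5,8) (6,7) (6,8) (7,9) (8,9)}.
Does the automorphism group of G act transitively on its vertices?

No

Automorphisms preserve degree, but G has vertices of degree 4 and vertices of degree 5; no automorphism maps one to the other, so G is not vertex-transitive.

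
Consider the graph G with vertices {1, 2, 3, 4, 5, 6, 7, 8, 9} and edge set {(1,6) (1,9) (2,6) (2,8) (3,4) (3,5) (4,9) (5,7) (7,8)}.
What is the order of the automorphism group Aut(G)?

18

Every vertex has degree 2 and the graph is connected, so G is the 9-cycle C_9. C_9 has 9 rotations and 9 reflections, so Aut(C_9) ≅ D_9 of order 18.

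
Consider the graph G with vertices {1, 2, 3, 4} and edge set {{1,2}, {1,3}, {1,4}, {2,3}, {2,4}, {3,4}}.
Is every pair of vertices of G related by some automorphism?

Yes

All 4 vertices are pairwise adjacent: G = K_4. Every bijection on the vertex set is an automorphism of K_4; hence Aut(K_4) ≅ S_4, order 24. Under this action every vertex can be carried to every other, so G is vertex-transitive.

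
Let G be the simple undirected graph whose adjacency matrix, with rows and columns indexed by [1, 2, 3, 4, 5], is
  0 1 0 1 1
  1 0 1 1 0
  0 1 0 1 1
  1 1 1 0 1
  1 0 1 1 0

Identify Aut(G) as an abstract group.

the dihedral group of order 8

Vertex 4 is the unique vertex of degree 4; the remaining 4 vertices each have degree 3 and induce a cycle, so G is the wheel on 5 vertices with hub 4. With the hub fixed, the remaining symmetry is that of the rim cycle C_4, giving the dihedral group D_4.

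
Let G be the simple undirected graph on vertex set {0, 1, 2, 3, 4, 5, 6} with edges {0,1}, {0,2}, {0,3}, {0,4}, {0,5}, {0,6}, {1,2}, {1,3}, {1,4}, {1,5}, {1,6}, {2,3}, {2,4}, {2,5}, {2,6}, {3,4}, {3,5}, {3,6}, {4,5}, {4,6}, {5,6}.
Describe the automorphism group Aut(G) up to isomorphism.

S_7

All 7 vertices are pairwise adjacent: G = K_7. Any permutation of the 7 vertices preserves K_7, so Aut(K_7) = S_7 of order 7! = 5040.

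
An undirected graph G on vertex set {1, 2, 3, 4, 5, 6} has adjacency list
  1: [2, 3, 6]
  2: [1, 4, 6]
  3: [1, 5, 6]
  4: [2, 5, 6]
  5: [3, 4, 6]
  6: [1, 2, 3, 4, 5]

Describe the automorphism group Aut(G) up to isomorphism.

the dihedral group of order 10

Vertex 6 is the unique vertex of degree 5; the remaining 5 vertices each have degree 3 and induce a cycle, so G is the wheel on 6 vertices with hub 6. With the hub fixed, the remaining symmetry is that of the rim cycle C_5, giving the dihedral group D_5.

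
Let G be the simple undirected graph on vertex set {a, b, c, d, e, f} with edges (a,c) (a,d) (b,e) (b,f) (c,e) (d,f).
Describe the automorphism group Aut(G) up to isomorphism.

Every vertex has degree 2 and the graph is connected, so G is the 6-cycle C_6. The automorphisms of the 6-cycle are exactly the symmetries of a regular 6-gon: the dihedral group D_6, |D_6| = 12.

D_6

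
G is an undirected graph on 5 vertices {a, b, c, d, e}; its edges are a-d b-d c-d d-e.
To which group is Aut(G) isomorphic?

Vertex d has degree 4 and every other vertex has degree 1, so G is the star K_{1,4} with centre d. Any automorphism fixes the centre and permutes the 4 leaves freely, so Aut(G) ≅ S_4 of order 4! = 24.

the symmetric group on 4 letters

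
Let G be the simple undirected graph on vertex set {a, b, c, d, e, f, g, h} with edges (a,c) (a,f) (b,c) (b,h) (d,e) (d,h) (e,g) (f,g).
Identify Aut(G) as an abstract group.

D_8

G is 2-regular and connected on 8 vertices, i.e. the cycle C_8. C_8 has 8 rotations and 8 reflections, so Aut(C_8) ≅ D_8 of order 16.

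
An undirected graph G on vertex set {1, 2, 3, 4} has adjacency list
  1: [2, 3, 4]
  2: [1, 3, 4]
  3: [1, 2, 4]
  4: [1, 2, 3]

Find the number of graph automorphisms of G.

All 4 vertices are pairwise adjacent: G = K_4. Any permutation of the 4 vertices preserves K_4, so Aut(K_4) = S_4 of order 4! = 24.

24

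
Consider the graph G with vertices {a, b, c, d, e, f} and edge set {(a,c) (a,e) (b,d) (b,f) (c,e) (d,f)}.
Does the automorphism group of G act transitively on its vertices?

Yes

G has two connected components, {b, d, f} and {a, c, e}; each is 2-regular, so G = C_3 ⊔ C_3. Aut of a disjoint union of two copies of C_3 is the wreath product D_3 ≀ Z_2, of order 2·6² = 72. Under this action every vertex can be carried to every other, so G is vertex-transitive.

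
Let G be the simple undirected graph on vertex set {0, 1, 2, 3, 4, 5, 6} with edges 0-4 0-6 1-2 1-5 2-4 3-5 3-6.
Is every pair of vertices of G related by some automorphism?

Yes

Every vertex has degree 2 and the graph is connected, so G is the 7-cycle C_7. C_7 has 7 rotations and 7 reflections, so Aut(C_7) ≅ D_7 of order 14. Under this action every vertex can be carried to every other, so G is vertex-transitive.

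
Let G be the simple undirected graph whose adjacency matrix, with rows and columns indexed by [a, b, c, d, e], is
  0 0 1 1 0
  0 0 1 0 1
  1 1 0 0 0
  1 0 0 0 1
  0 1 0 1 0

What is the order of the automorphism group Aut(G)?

G is 2-regular and connected on 5 vertices, i.e. the cycle C_5. The automorphisms of the 5-cycle are exactly the symmetries of a regular 5-gon: the dihedral group D_5, |D_5| = 10.

10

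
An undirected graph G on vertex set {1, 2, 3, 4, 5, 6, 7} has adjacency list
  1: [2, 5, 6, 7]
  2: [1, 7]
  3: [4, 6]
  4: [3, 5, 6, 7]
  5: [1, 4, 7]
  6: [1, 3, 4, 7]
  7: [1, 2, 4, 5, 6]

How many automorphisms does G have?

1

The degree sequence is [4, 2, 2, 4, 3, 4, 5]. Checking the degree-preserving permutations of the vertex set shows that none except the identity preserves every edge, so Aut(G) is trivial.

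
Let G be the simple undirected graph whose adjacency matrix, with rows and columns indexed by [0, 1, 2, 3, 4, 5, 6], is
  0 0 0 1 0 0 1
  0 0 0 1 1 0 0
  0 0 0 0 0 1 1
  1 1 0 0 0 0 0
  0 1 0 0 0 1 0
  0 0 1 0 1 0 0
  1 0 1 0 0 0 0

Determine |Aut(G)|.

14

Every vertex has degree 2 and the graph is connected, so G is the 7-cycle C_7. C_7 has 7 rotations and 7 reflections, so Aut(C_7) ≅ D_7 of order 14.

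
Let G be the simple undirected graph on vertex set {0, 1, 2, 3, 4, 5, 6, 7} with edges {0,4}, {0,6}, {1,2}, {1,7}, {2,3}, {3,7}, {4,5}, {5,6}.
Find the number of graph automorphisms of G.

128

G has two connected components, {1, 2, 3, 7} and {0, 4, 5, 6}; each is 2-regular, so G = C_4 ⊔ C_4. With two isomorphic components, Aut(G) = Aut(C_4) ≀ S_2 = (D_4 × D_4) ⋊ Z_2: permute each cycle by D_4, then optionally swap the two cycles. Order 2·(2·4)² = 128.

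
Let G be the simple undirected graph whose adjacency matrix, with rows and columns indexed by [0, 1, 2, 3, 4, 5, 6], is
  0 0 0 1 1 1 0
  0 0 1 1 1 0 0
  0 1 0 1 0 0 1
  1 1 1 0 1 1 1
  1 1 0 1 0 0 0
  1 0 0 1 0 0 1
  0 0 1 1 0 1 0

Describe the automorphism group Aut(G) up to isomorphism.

Vertex 3 is the unique vertex of degree 6; the remaining 6 vertices each have degree 3 and induce a cycle, so G is the wheel on 7 vertices with hub 3. With the hub fixed, the remaining symmetry is that of the rim cycle C_6, giving the dihedral group D_6.

the dihedral group of order 12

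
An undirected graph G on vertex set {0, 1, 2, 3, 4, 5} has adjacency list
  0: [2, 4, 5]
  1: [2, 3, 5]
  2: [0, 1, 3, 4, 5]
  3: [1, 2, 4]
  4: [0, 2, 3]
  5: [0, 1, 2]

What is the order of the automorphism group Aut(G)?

Vertex 2 is the unique vertex of degree 5; the remaining 5 vertices each have degree 3 and induce a cycle, so G is the wheel on 6 vertices with hub 2. Every automorphism fixes the hub and acts on the rim 5-cycle, so Aut(G) ≅ Aut(C_5) = D_5 of order 10.

10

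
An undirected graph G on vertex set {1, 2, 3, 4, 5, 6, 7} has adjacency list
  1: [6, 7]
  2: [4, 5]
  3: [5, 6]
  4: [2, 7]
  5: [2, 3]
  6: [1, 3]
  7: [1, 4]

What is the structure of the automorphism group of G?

G is 2-regular and connected on 7 vertices, i.e. the cycle C_7. C_7 has 7 rotations and 7 reflections, so Aut(C_7) ≅ D_7 of order 14.

D_7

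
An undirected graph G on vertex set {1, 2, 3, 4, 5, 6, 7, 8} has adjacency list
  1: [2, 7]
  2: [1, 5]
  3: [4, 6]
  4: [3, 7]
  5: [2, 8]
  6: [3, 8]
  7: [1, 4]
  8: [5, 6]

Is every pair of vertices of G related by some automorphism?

Every vertex has degree 2 and the graph is connected, so G is the 8-cycle C_8. The automorphisms of the 8-cycle are exactly the symmetries of a regular 8-gon: the dihedral group D_8, |D_8| = 16. Under this action every vertex can be carried to every other, so G is vertex-transitive.

Yes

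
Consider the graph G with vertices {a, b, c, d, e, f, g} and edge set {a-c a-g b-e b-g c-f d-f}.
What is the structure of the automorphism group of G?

The degree sequence is [2, 2, 2, 1, 1, 2, 2]; the two degree-1 vertices d and e are the ends of a path, so G = P_7. A path has exactly one nontrivial symmetry — reversal — giving Aut(G) of order 2.

the cyclic group of order 2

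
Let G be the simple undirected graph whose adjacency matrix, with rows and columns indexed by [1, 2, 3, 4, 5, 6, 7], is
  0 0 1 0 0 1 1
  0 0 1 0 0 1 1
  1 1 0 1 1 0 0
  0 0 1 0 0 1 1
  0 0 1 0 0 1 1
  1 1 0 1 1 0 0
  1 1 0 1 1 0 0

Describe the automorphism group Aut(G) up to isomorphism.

S_4 × S_3

The vertices split by degree into {3, 6, 7} (degree 4) and {1, 2, 4, 5} (degree 3); every edge runs between the two parts, so G is the complete bipartite graph K_{3,4}. Automorphisms preserve the bipartition setwise (since the parts differ in size) and act as S_4 × S_3 within it; |Aut| = 144.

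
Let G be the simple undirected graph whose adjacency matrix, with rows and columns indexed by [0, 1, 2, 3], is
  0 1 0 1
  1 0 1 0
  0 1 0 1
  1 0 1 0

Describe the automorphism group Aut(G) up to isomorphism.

G is 2-regular and connected on 4 vertices, i.e. the cycle C_4. C_4 has 4 rotations and 4 reflections, so Aut(C_4) ≅ D_4 of order 8.

D_4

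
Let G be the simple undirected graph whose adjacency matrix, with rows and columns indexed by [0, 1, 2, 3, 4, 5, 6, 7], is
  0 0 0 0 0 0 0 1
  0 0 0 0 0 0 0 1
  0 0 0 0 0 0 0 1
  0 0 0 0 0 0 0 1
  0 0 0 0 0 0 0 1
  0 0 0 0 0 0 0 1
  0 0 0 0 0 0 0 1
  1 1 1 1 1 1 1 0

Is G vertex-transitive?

Vertex 7 is the only vertex of degree 7, so every automorphism fixes it; G is not vertex-transitive.

No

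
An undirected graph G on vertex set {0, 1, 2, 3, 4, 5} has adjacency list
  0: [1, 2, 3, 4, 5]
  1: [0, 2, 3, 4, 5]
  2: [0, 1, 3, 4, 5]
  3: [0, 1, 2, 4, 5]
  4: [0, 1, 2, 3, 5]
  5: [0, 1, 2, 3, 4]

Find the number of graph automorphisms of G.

Every vertex has degree 5, so G is the complete graph K_6. Any permutation of the 6 vertices preserves K_6, so Aut(K_6) = S_6 of order 6! = 720.

720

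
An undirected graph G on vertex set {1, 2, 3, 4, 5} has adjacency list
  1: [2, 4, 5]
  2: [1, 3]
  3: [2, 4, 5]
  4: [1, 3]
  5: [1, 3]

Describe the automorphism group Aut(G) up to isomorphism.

S_2 × S_3

The vertices split by degree into {1, 3} (degree 3) and {2, 4, 5} (degree 2); every edge runs between the two parts, so G is the complete bipartite graph K_{2,3}. Automorphisms preserve the bipartition setwise (since the parts differ in size) and act as S_2 × S_3 within it; |Aut| = 12.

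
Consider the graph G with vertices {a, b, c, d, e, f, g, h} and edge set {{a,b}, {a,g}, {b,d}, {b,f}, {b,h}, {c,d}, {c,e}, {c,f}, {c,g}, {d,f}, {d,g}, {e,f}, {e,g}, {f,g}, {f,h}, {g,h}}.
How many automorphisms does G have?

1

The degree sequence is [2, 4, 4, 4, 3, 6, 6, 3]. Checking the degree-preserving permutations of the vertex set shows that none except the identity preserves every edge, so Aut(G) is trivial.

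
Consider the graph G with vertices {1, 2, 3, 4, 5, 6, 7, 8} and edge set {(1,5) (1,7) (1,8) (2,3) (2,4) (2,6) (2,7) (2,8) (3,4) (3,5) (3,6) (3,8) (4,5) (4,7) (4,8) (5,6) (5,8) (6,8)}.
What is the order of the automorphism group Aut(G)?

The degree sequence is [3, 5, 5, 5, 5, 4, 3, 6]. Checking the degree-preserving permutations of the vertex set shows that none except the identity preserves every edge, so Aut(G) is trivial.

1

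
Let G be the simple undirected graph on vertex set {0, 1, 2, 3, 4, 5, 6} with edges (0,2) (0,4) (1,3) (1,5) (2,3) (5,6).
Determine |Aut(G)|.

2

The degree sequence is [2, 2, 2, 2, 1, 2, 1]; the two degree-1 vertices 4 and 6 are the ends of a path, so G = P_7. A path has exactly one nontrivial symmetry — reversal — giving Aut(G) of order 2.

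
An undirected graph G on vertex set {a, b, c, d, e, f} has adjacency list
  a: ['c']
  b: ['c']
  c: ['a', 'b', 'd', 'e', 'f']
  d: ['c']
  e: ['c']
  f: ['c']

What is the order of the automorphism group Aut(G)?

120

Vertex c has degree 5 and every other vertex has degree 1, so G is the star K_{1,5} with centre c. The 5 leaves are pairwise interchangeable while the centre is fixed, giving Aut(G) = S_5.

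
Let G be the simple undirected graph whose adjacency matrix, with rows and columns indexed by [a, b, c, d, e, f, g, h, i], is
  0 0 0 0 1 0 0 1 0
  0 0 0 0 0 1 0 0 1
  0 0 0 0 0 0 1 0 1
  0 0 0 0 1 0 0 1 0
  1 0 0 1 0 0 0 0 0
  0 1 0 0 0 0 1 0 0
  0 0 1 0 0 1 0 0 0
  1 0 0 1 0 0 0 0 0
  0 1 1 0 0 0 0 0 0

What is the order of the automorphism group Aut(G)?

G has two connected components, {b, c, f, g, i} and {a, d, e, h}; each is 2-regular, so G = C_5 ⊔ C_4. No automorphism exchanges components of different sizes, hence Aut(G) is the direct product D_4 × D_5, order 80.

80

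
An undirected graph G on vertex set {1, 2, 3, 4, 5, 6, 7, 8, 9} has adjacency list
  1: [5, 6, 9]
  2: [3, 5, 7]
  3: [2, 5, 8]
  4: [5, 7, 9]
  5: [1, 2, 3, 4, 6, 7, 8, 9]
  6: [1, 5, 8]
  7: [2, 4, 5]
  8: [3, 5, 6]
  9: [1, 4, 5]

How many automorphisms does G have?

Vertex 5 is the unique vertex of degree 8; the remaining 8 vertices each have degree 3 and induce a cycle, so G is the wheel on 9 vertices with hub 5. With the hub fixed, the remaining symmetry is that of the rim cycle C_8, giving the dihedral group D_8.

16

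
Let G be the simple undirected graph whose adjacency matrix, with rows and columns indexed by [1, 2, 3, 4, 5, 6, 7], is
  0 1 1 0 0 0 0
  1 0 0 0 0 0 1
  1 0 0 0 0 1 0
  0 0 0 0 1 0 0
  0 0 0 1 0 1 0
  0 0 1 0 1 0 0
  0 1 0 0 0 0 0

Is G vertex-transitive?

No

Automorphisms preserve degree, but G has vertices of degree 1 and vertices of degree 2; no automorphism maps one to the other, so G is not vertex-transitive.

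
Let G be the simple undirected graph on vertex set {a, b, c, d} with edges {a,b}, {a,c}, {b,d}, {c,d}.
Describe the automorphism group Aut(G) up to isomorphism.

D_4

G is 2-regular and bipartite on 2^2 = 4 vertices with girth 4; it is the hypercube graph Q_2. Aut(Q_2) consists of the signed permutations of the 2 coordinate axes: 2! permutations times 2^2 sign flips, so |Aut| = 2^2·2! = 8.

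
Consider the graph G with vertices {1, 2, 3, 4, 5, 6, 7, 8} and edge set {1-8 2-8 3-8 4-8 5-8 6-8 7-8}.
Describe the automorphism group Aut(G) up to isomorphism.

the symmetric group on 7 letters

Vertex 8 has degree 7 and every other vertex has degree 1, so G is the star K_{1,7} with centre 8. Any automorphism fixes the centre and permutes the 7 leaves freely, so Aut(G) ≅ S_7 of order 7! = 5040.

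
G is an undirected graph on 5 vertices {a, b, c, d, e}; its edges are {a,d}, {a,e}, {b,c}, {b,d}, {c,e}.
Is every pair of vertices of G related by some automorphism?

Yes

Every vertex has degree 2 and the graph is connected, so G is the 5-cycle C_5. C_5 has 5 rotations and 5 reflections, so Aut(C_5) ≅ D_5 of order 10. Under this action every vertex can be carried to every other, so G is vertex-transitive.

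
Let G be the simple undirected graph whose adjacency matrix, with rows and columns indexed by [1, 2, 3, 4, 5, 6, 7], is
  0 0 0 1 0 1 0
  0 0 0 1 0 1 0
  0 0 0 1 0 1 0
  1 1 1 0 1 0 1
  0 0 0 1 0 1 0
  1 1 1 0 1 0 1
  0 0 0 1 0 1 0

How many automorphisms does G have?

The vertices split by degree into {4, 6} (degree 5) and {1, 2, 3, 5, 7} (degree 2); every edge runs between the two parts, so G is the complete bipartite graph K_{2,5}. Automorphisms preserve the bipartition setwise (since the parts differ in size) and act as S_2 × S_5 within it; |Aut| = 240.

240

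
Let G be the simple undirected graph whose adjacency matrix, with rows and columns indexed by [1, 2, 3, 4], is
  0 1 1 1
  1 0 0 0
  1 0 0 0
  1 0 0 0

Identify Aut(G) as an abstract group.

the symmetric group on 3 letters

Vertex 1 has degree 3 and every other vertex has degree 1, so G is the star K_{1,3} with centre 1. The 3 leaves are pairwise interchangeable while the centre is fixed, giving Aut(G) = S_3.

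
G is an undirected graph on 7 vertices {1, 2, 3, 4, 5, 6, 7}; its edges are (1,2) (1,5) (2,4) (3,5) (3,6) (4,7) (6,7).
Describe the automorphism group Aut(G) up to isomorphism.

D_7

Every vertex has degree 2 and the graph is connected, so G is the 7-cycle C_7. C_7 has 7 rotations and 7 reflections, so Aut(C_7) ≅ D_7 of order 14.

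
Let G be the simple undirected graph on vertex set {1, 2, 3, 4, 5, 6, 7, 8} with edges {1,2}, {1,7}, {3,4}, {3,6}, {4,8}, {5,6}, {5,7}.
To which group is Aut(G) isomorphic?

The degree sequence is [2, 1, 2, 2, 2, 2, 2, 1]; the two degree-1 vertices 2 and 8 are the ends of a path, so G = P_8. The only nontrivial automorphism of a path is the end-to-end reflection, so Aut(G) ≅ Z_2.

C_2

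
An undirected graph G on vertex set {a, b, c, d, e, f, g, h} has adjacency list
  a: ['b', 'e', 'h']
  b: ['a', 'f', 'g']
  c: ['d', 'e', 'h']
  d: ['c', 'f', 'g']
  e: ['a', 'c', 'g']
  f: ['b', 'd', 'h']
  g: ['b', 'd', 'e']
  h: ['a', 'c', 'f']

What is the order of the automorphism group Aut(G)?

48

G is 3-regular and bipartite on 2^3 = 8 vertices with girth 4; it is the hypercube graph Q_3. Aut(Q_3) consists of the signed permutations of the 3 coordinate axes: 3! permutations times 2^3 sign flips, so |Aut| = 2^3·3! = 48.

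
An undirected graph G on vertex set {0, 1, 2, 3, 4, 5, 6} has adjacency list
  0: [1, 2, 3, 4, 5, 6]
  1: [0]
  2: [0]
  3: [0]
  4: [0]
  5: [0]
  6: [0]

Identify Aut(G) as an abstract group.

S_6

Vertex 0 has degree 6 and every other vertex has degree 1, so G is the star K_{1,6} with centre 0. The 6 leaves are pairwise interchangeable while the centre is fixed, giving Aut(G) = S_6.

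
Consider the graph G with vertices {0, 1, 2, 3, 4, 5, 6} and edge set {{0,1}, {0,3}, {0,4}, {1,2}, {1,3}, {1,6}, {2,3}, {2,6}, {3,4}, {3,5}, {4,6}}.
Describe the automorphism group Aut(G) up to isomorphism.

the trivial group

The degree sequence is [3, 4, 3, 5, 3, 1, 3]. Checking the degree-preserving permutations of the vertex set shows that none except the identity preserves every edge, so Aut(G) is trivial.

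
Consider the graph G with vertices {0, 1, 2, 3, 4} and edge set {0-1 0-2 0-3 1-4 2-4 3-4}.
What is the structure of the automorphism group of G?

The vertices split by degree into {0, 4} (degree 3) and {1, 2, 3} (degree 2); every edge runs between the two parts, so G is the complete bipartite graph K_{2,3}. The parts have unequal sizes, so no automorphism swaps them; each part is permuted independently, giving S_2 × S_3 of order 2!·3! = 12.

S_2 × S_3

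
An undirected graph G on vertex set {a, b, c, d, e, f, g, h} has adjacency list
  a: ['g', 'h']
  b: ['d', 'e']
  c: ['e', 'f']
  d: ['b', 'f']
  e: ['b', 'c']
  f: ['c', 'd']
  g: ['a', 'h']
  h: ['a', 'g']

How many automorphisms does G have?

60

G has two connected components, {b, c, d, e, f} and {a, g, h}; each is 2-regular, so G = C_5 ⊔ C_3. The components are non-isomorphic (different sizes), so Aut(G) = Aut(C_5) × Aut(C_3) = D_5 × D_3 of order 10·6 = 60.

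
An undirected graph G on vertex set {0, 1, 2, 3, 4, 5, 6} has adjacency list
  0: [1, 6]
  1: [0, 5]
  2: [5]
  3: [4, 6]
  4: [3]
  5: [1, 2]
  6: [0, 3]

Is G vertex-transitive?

No

Automorphisms preserve degree, but G has vertices of degree 1 and vertices of degree 2; no automorphism maps one to the other, so G is not vertex-transitive.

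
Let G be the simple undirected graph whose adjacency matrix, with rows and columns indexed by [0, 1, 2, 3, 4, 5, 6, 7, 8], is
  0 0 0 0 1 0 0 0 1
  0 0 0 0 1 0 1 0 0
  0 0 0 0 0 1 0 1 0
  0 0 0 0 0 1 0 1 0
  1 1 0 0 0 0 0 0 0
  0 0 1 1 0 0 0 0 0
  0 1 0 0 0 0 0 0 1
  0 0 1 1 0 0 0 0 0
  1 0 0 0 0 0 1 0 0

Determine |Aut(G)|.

80

G has two connected components, {0, 1, 4, 6, 8} and {2, 3, 5, 7}; each is 2-regular, so G = C_5 ⊔ C_4. No automorphism exchanges components of different sizes, hence Aut(G) is the direct product D_5 × D_4, order 80.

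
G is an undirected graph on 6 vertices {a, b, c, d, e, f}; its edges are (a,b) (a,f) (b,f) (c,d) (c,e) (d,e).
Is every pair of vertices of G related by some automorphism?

Yes

G has two connected components, {c, d, e} and {a, b, f}; each is 2-regular, so G = C_3 ⊔ C_3. Aut of a disjoint union of two copies of C_3 is the wreath product D_3 ≀ Z_2, of order 2·6² = 72. This group acts transitively on the 6 vertices.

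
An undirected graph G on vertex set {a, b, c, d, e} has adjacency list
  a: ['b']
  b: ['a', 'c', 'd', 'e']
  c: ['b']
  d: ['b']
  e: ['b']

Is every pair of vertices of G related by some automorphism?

No

Vertex b is the only vertex of degree 4, so every automorphism fixes it; G is not vertex-transitive.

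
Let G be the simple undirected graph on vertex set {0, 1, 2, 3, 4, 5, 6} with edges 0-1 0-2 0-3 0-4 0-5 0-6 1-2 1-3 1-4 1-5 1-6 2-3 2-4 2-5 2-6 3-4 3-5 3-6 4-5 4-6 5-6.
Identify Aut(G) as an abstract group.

the symmetric group on 7 letters

Every vertex has degree 6, so G is the complete graph K_7. Any permutation of the 7 vertices preserves K_7, so Aut(K_7) = S_7 of order 7! = 5040.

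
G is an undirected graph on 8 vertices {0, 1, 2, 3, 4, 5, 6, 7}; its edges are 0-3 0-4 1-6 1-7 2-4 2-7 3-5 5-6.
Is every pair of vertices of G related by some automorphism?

Yes

G is 2-regular and connected on 8 vertices, i.e. the cycle C_8. The automorphisms of the 8-cycle are exactly the symmetries of a regular 8-gon: the dihedral group D_8, |D_8| = 16. This group acts transitively on the 8 vertices.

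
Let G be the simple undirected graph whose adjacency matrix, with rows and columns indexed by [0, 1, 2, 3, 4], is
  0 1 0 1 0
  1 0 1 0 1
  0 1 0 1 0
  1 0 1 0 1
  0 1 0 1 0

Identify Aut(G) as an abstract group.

The vertices split by degree into {1, 3} (degree 3) and {0, 2, 4} (degree 2); every edge runs between the two parts, so G is the complete bipartite graph K_{2,3}. Automorphisms preserve the bipartition setwise (since the parts differ in size) and act as S_2 × S_3 within it; |Aut| = 12.

S_2 × S_3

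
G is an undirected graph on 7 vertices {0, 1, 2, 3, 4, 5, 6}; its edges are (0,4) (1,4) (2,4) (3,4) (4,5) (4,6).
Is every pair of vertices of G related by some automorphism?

No

Vertex 4 is the only vertex of degree 6, so every automorphism fixes it; G is not vertex-transitive.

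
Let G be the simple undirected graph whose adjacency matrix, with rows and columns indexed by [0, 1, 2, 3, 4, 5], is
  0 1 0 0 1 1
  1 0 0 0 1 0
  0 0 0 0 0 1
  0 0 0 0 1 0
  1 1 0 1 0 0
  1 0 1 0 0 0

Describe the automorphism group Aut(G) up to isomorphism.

Degrees alone do not determine every vertex (e.g. 0 and 4 both have degree 3), but their neighbour-degree multisets differ: N(0) has degrees [2, 2, 3] while N(4) has degrees [1, 2, 3]. Repeating this refinement separates all vertices, so the only automorphism is the identity.

the trivial group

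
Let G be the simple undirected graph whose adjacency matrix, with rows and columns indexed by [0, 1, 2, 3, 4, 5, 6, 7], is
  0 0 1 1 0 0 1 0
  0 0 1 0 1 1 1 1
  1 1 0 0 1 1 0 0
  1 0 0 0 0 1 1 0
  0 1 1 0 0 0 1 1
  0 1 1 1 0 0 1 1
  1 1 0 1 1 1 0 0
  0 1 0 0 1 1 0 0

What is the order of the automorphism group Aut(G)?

1

The degree sequence is [3, 5, 4, 3, 4, 5, 5, 3]. Checking the degree-preserving permutations of the vertex set shows that none except the identity preserves every edge, so Aut(G) is trivial.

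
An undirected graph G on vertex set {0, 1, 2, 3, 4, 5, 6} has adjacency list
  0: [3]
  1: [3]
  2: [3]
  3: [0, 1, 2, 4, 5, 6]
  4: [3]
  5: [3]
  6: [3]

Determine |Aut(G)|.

Vertex 3 has degree 6 and every other vertex has degree 1, so G is the star K_{1,6} with centre 3. Any automorphism fixes the centre and permutes the 6 leaves freely, so Aut(G) ≅ S_6 of order 6! = 720.

720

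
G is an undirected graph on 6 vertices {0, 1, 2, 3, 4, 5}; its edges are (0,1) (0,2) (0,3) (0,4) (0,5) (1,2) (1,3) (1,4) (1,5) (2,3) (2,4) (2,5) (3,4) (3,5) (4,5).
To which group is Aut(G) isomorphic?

S_6

Every vertex has degree 5, so G is the complete graph K_6. Every bijection on the vertex set is an automorphism of K_6; hence Aut(K_6) ≅ S_6, order 720.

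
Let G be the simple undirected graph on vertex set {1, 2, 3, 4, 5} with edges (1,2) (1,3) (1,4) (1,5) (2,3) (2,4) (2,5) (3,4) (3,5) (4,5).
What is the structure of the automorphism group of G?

Every vertex has degree 4, so G is the complete graph K_5. Every bijection on the vertex set is an automorphism of K_5; hence Aut(K_5) ≅ S_5, order 120.

S_5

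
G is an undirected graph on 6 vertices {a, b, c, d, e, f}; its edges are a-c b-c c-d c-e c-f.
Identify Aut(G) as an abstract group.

Vertex c has degree 5 and every other vertex has degree 1, so G is the star K_{1,5} with centre c. Any automorphism fixes the centre and permutes the 5 leaves freely, so Aut(G) ≅ S_5 of order 5! = 120.

the symmetric group on 5 letters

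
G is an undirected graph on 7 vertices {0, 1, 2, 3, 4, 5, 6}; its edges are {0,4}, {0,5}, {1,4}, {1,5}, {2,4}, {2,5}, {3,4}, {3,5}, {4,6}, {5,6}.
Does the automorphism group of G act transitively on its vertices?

No

Automorphisms preserve degree, but G has vertices of degree 2 and vertices of degree 5; no automorphism maps one to the other, so G is not vertex-transitive.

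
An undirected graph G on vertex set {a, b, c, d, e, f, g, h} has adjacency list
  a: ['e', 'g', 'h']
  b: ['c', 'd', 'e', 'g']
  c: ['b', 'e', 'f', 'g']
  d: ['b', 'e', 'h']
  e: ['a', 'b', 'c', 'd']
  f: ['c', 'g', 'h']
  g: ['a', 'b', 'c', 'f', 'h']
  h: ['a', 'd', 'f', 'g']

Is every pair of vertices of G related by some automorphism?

Vertex g is the only vertex of degree 5, so every automorphism fixes it; G is not vertex-transitive.

No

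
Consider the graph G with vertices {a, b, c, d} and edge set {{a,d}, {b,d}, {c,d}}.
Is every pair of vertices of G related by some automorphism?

No

Vertex d is the only vertex of degree 3, so every automorphism fixes it; G is not vertex-transitive.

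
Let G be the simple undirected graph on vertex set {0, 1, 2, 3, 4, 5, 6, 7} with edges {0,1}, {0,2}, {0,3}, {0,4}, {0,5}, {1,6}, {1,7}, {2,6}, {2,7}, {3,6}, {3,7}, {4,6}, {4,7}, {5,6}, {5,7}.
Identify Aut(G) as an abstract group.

The vertices split by degree into {0, 6, 7} (degree 5) and {1, 2, 3, 4, 5} (degree 3); every edge runs between the two parts, so G is the complete bipartite graph K_{3,5}. Automorphisms preserve the bipartition setwise (since the parts differ in size) and act as S_5 × S_3 within it; |Aut| = 720.

S_5 × S_3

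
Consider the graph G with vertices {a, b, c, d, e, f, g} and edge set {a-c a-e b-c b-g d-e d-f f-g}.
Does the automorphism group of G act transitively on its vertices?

Yes

G is 2-regular and connected on 7 vertices, i.e. the cycle C_7. The automorphisms of the 7-cycle are exactly the symmetries of a regular 7-gon: the dihedral group D_7, |D_7| = 14. This group acts transitively on the 7 vertices.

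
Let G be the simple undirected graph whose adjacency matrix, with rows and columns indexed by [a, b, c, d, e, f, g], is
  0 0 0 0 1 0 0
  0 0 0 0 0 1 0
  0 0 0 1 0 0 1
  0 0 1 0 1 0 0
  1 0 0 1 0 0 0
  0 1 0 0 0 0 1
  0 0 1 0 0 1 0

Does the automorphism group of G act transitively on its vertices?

Automorphisms preserve degree, but G has vertices of degree 1 and vertices of degree 2; no automorphism maps one to the other, so G is not vertex-transitive.

No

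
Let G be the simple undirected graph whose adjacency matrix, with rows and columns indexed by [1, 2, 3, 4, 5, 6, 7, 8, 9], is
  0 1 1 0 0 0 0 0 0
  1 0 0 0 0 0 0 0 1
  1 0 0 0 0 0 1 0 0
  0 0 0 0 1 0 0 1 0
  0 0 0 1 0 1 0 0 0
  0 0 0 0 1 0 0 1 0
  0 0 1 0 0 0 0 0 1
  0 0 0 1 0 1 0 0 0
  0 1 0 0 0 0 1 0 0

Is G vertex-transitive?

G has two connected components, {1, 2, 3, 7, 9} and {4, 5, 6, 8}; each is 2-regular, so G = C_5 ⊔ C_4. The orbit of 1 under Aut(G) is {1, 2, 3, 7, 9}, which does not contain 4, so G is not vertex-transitive.

No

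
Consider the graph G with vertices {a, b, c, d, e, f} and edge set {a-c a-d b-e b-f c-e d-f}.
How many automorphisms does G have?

12

G is 2-regular and connected on 6 vertices, i.e. the cycle C_6. The automorphisms of the 6-cycle are exactly the symmetries of a regular 6-gon: the dihedral group D_6, |D_6| = 12.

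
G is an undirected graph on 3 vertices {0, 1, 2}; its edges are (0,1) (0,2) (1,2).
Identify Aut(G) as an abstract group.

S_3

Every vertex has degree 2, so G is the complete graph K_3. Every bijection on the vertex set is an automorphism of K_3; hence Aut(K_3) ≅ S_3, order 6.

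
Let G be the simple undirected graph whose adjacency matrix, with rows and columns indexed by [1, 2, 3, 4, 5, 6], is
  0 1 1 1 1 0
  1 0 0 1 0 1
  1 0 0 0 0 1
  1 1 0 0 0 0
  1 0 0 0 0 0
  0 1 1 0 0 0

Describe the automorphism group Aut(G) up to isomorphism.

1

Degrees alone do not determine every vertex (e.g. 3 and 4 both have degree 2), but their neighbour-degree multisets differ: N(3) has degrees [2, 4] while N(4) has degrees [3, 4]. Repeating this refinement separates all vertices, so the only automorphism is the identity.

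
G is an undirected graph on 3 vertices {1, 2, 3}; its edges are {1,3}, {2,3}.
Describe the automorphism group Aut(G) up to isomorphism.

The degree sequence is [1, 1, 2]; the two degree-1 vertices 1 and 2 are the ends of a path, so G = P_3. A path has exactly one nontrivial symmetry — reversal — giving Aut(G) of order 2.

Z_2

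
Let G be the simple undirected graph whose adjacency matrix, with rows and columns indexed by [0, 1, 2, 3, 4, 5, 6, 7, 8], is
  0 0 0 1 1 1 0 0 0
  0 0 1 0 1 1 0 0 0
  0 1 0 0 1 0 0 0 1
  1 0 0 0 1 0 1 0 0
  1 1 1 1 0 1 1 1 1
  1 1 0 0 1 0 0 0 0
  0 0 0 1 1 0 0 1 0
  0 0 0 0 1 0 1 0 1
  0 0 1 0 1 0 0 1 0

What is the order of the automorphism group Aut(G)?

16

Vertex 4 is the unique vertex of degree 8; the remaining 8 vertices each have degree 3 and induce a cycle, so G is the wheel on 9 vertices with hub 4. With the hub fixed, the remaining symmetry is that of the rim cycle C_8, giving the dihedral group D_8.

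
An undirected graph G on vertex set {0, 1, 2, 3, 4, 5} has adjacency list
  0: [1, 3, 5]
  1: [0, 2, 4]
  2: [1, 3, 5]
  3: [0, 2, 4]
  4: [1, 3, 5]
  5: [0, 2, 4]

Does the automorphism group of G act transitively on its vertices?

Yes

G is 3-regular and bipartite with parts {1, 3, 5} and {0, 2, 4} (each part is independent and every cross-pair is an edge), so G = K_{3,3}. Aut(K_{3,3}) is the wreath product S_3 ≀ Z_2: permute within each part, then optionally swap the parts; |Aut| = 2·(3!)² = 72. Under this action every vertex can be carried to every other, so G is vertex-transitive.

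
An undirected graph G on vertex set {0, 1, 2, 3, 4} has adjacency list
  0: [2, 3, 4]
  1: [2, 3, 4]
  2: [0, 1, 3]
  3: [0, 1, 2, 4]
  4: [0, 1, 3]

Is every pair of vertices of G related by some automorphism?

Vertex 3 is the only vertex of degree 4, so every automorphism fixes it; G is not vertex-transitive.

No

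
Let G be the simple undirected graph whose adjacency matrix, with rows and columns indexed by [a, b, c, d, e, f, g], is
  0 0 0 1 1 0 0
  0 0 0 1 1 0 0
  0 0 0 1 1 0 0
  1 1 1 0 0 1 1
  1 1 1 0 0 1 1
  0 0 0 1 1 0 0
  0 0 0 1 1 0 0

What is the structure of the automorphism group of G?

S_2 × S_5

The vertices split by degree into {d, e} (degree 5) and {a, b, c, f, g} (degree 2); every edge runs between the two parts, so G is the complete bipartite graph K_{2,5}. The parts have unequal sizes, so no automorphism swaps them; each part is permuted independently, giving S_2 × S_5 of order 2!·5! = 240.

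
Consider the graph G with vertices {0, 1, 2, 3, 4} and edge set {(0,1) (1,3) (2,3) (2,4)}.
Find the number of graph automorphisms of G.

The degree sequence is [1, 2, 2, 2, 1]; the two degree-1 vertices 0 and 4 are the ends of a path, so G = P_5. A path has exactly one nontrivial symmetry — reversal — giving Aut(G) of order 2.

2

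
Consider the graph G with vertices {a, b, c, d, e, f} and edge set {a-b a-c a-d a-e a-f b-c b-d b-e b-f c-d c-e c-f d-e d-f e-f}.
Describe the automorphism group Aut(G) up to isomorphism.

All 6 vertices are pairwise adjacent: G = K_6. Every bijection on the vertex set is an automorphism of K_6; hence Aut(K_6) ≅ S_6, order 720.

the symmetric group on 6 letters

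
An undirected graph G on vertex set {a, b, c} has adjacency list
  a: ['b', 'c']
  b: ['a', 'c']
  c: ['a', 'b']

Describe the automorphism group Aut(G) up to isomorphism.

All 3 vertices are pairwise adjacent: G = K_3. Every bijection on the vertex set is an automorphism of K_3; hence Aut(K_3) ≅ S_3, order 6.

S_3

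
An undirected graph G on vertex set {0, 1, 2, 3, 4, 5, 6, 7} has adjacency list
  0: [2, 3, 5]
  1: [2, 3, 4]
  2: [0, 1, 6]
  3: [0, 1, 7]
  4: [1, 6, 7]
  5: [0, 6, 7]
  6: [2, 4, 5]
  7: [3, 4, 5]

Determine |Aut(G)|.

48

G is 3-regular and bipartite on 2^3 = 8 vertices with girth 4; it is the hypercube graph Q_3. The symmetry group of the 3-cube is the hyperoctahedral group B_3 = Z_2 ≀ S_3, of order 2^3·3! = 48.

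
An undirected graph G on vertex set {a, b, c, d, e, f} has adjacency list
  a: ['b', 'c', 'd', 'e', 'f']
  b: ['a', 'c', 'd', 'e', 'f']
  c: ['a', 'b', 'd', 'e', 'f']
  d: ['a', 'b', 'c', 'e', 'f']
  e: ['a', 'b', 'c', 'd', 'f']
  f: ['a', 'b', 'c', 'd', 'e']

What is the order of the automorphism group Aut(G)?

Every vertex has degree 5, so G is the complete graph K_6. Any permutation of the 6 vertices preserves K_6, so Aut(K_6) = S_6 of order 6! = 720.

720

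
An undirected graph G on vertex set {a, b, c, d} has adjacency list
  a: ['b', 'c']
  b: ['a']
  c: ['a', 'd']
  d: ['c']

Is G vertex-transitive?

No

Automorphisms preserve degree, but G has vertices of degree 1 and vertices of degree 2; no automorphism maps one to the other, so G is not vertex-transitive.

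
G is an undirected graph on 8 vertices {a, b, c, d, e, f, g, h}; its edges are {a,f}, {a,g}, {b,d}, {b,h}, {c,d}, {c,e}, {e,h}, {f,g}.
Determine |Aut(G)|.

G has two connected components, {b, c, d, e, h} and {a, f, g}; each is 2-regular, so G = C_5 ⊔ C_3. No automorphism exchanges components of different sizes, hence Aut(G) is the direct product D_3 × D_5, order 60.

60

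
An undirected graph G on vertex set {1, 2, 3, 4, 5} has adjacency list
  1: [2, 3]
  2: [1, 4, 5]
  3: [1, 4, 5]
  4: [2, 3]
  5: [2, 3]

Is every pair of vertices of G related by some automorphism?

No

Automorphisms preserve degree, but G has vertices of degree 2 and vertices of degree 3; no automorphism maps one to the other, so G is not vertex-transitive.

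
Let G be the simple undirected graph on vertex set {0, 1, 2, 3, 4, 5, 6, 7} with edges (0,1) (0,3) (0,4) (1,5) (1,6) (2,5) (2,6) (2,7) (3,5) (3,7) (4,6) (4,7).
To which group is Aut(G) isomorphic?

the hyperoctahedral group B_3

G is 3-regular and bipartite on 2^3 = 8 vertices with girth 4; it is the hypercube graph Q_3. Aut(Q_3) consists of the signed permutations of the 3 coordinate axes: 3! permutations times 2^3 sign flips, so |Aut| = 2^3·3! = 48.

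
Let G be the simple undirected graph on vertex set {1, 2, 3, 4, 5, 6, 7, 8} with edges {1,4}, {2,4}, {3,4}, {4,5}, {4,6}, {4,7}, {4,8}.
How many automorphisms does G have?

Vertex 4 has degree 7 and every other vertex has degree 1, so G is the star K_{1,7} with centre 4. The 7 leaves are pairwise interchangeable while the centre is fixed, giving Aut(G) = S_7.

5040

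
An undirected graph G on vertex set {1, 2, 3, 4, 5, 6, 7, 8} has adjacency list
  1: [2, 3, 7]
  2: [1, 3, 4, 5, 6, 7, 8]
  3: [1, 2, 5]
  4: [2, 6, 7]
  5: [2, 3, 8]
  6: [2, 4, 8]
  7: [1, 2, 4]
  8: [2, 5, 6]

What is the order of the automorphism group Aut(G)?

14

Vertex 2 is the unique vertex of degree 7; the remaining 7 vertices each have degree 3 and induce a cycle, so G is the wheel on 8 vertices with hub 2. With the hub fixed, the remaining symmetry is that of the rim cycle C_7, giving the dihedral group D_7.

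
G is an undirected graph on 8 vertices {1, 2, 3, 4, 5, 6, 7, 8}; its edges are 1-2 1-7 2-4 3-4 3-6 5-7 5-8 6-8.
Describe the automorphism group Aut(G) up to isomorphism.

the dihedral group of order 16

Every vertex has degree 2 and the graph is connected, so G is the 8-cycle C_8. The automorphisms of the 8-cycle are exactly the symmetries of a regular 8-gon: the dihedral group D_8, |D_8| = 16.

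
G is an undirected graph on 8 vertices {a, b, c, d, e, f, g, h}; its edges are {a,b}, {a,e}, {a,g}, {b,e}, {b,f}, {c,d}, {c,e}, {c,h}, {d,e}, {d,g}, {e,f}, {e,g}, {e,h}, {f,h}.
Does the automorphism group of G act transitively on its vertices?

Vertex e is the only vertex of degree 7, so every automorphism fixes it; G is not vertex-transitive.

No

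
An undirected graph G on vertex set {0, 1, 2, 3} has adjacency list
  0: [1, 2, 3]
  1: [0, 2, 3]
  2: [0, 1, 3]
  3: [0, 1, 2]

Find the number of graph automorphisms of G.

Every vertex has degree 3, so G is the complete graph K_4. Every bijection on the vertex set is an automorphism of K_4; hence Aut(K_4) ≅ S_4, order 24.

24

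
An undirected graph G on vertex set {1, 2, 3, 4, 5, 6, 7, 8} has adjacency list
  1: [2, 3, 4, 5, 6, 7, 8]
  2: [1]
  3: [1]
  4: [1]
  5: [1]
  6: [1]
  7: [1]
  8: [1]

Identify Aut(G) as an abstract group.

Vertex 1 has degree 7 and every other vertex has degree 1, so G is the star K_{1,7} with centre 1. Any automorphism fixes the centre and permutes the 7 leaves freely, so Aut(G) ≅ S_7 of order 7! = 5040.

the symmetric group on 7 letters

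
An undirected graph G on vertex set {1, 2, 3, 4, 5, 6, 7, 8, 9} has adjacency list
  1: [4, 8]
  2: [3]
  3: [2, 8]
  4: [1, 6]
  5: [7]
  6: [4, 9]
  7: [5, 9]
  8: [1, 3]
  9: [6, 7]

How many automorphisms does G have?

The degree sequence is [2, 1, 2, 2, 1, 2, 2, 2, 2]; the two degree-1 vertices 2 and 5 are the ends of a path, so G = P_9. The only nontrivial automorphism of a path is the end-to-end reflection, so Aut(G) ≅ Z_2.

2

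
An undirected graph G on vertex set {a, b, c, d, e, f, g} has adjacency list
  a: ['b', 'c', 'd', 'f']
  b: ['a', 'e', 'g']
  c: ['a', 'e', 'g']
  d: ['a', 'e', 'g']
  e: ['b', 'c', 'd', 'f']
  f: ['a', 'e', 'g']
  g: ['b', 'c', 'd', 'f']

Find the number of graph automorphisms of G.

The vertices split by degree into {a, e, g} (degree 4) and {b, c, d, f} (degree 3); every edge runs between the two parts, so G is the complete bipartite graph K_{3,4}. The parts have unequal sizes, so no automorphism swaps them; each part is permuted independently, giving S_4 × S_3 of order 4!·3! = 144.

144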